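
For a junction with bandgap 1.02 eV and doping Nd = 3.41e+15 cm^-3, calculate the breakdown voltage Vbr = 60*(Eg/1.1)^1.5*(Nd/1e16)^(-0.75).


Step 1: Eg/1.1 = 1.02/1.1 = 0.927273
Step 2: (Eg/1.1)^1.5 = 0.927273^1.5 = 0.892918
Step 3: (Nd/1e16)^(-0.75) = (0.341)^(-0.75) = 2.240961
Step 4: Vbr = 60 * 0.892918 * 2.240961 = 120.1 V

120.1


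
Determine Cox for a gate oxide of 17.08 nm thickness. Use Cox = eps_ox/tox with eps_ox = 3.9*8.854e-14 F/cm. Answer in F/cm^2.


Step 1: eps_ox = 3.9 * 8.854e-14 = 3.45306e-13 F/cm
Step 2: tox in cm = 17.08 nm * 1e-7 = 1.7080e-06 cm
Step 3: Cox = 3.45306e-13 / 1.7080e-06 = 2.02e-07 F/cm^2

2.02e-07


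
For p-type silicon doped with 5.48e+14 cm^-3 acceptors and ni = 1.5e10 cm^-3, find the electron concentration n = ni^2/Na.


Step 1: Majority hole concentration p ≈ Na = 5.48e+14 cm^-3
Step 2: n = ni^2 / Na = (1.5e10)^2 / 5.48e+14
Step 3: n = 4.11e+05 cm^-3

4.11e+05


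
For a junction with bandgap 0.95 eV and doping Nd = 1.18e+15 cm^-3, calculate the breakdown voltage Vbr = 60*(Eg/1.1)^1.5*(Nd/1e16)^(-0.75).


Step 1: Eg/1.1 = 0.95/1.1 = 0.863636
Step 2: (Eg/1.1)^1.5 = 0.863636^1.5 = 0.802594
Step 3: (Nd/1e16)^(-0.75) = (0.118)^(-0.75) = 4.966935
Step 4: Vbr = 60 * 0.802594 * 4.966935 = 239.2 V

239.2


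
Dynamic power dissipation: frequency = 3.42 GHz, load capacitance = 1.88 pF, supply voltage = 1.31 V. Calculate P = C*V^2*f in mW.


Step 1: V^2 = 1.31^2 = 1.7161 V^2
Step 2: P = C*V^2*f = 1.88e-12 F * 1.7161 * 3.42e9 Hz
Step 3: P = 1.103383656e-02 W
Step 4: P = 11.034 mW

11.034


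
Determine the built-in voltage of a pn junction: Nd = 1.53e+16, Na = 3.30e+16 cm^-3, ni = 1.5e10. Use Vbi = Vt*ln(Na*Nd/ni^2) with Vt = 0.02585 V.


Step 1: Compute Na*Nd/ni^2 = 3.30e+16 * 1.53e+16 / (1.5e10)^2 = 2.2440e+12
Step 2: ln(2.2440e+12) = 28.4393
Step 3: Vbi = 0.02585 * 28.4393 = 0.735 V

0.735


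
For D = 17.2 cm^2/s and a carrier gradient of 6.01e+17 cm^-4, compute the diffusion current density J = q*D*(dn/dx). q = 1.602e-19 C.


Step 1: J = q * D * (dn/dx)
Step 2: J = 1.602e-19 * 17.2 * 6.01e+17
Step 3: J = 1.66e+00 A/cm^2

1.66e+00


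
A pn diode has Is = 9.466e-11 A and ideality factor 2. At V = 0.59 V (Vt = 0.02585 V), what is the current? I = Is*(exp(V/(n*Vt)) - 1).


Step 1: V/(n*Vt) = 0.59/(2*0.02585) = 11.4120
Step 2: exp(11.4120) = 9.0400e+04
Step 3: I = 9.466e-11 * (9.0400e+04 - 1) = 8.56e-06 A

8.56e-06


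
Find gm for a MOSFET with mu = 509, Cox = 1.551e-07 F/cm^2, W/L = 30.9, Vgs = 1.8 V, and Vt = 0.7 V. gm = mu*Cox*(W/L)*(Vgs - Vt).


Step 1: Vov = Vgs - Vt = 1.8 - 0.7 = 1.1 V
Step 2: gm = mu * Cox * (W/L) * Vov
Step 3: gm = 509 * 1.551e-07 * 30.9 * 1.1 = 2.68e-03 S

2.68e-03


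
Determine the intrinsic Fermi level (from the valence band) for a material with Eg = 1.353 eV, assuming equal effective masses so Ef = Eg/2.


Step 1: For an intrinsic semiconductor, the Fermi level sits at midgap.
Step 2: Ef = Eg / 2 = 1.353 / 2 = 0.6765 eV

0.6765


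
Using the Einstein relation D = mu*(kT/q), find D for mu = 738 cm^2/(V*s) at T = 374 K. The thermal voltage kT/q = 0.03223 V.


Step 1: D = mu * (kT/q)
Step 2: D = 738 * 0.03223
Step 3: D = 23.79 cm^2/s

23.79


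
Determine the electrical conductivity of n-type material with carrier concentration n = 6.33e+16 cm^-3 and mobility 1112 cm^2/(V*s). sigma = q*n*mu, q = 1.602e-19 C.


Step 1: sigma = q * n * mu
Step 2: sigma = 1.602e-19 * 6.33e+16 * 1112
Step 3: sigma = 1.128e+01 S/cm

1.128e+01


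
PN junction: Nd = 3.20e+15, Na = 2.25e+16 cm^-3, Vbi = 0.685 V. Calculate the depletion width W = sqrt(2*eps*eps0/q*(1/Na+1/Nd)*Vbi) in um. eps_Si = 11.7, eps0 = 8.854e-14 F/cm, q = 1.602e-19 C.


Step 1: 1/Na + 1/Nd = 1/2.25e+16 + 1/3.20e+15 = 3.56944e-16
Step 2: 2*eps*eps0/q = 2*11.7*8.854e-14/1.602e-19 = 1.293281e+07
Step 3: W^2 = 1.293281e+07 * 3.56944e-16 * 0.685 = 3.16216e-09
Step 4: W = sqrt(3.16216e-09) = 5.623e-05 cm = 0.5623 um

0.5623


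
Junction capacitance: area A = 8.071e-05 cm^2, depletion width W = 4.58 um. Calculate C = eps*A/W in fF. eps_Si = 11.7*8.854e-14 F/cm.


Step 1: eps_Si = 11.7 * 8.854e-14 = 1.035918e-12 F/cm
Step 2: W in cm = 4.58 * 1e-4 = 4.58e-04 cm
Step 3: C = 1.035918e-12 * 8.071e-05 / 4.58e-04 = 1.825523e-13 F
Step 4: C = 182.55 fF

182.55


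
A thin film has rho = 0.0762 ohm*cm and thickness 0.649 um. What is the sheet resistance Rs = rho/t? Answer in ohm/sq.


Step 1: Convert thickness to cm: t = 0.649 um = 6.4900e-05 cm
Step 2: Rs = rho / t = 0.0762 / 6.4900e-05
Step 3: Rs = 1174.1 ohm/sq

1174.1


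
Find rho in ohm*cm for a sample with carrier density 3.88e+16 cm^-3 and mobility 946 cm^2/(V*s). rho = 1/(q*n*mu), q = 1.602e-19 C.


Step 1: sigma = q * n * mu = 1.602e-19 * 3.88e+16 * 946 = 5.88011e+00 S/cm
Step 2: rho = 1 / sigma = 1 / 5.88011e+00 = 0.1701 ohm*cm

0.1701


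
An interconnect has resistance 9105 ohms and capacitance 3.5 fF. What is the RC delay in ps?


Step 1: tau = R * C
Step 2: tau = 9105 * 3.5 fF = 9105 * 3.5e-15 F
Step 3: tau = 3.18675e-11 s = 31.8675 ps

31.8675


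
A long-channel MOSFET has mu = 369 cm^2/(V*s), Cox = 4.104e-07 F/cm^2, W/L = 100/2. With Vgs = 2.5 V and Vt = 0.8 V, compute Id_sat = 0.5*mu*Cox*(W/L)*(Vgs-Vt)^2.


Step 1: Overdrive voltage Vov = Vgs - Vt = 2.5 - 0.8 = 1.7 V
Step 2: W/L = 100/2 = 50
Step 3: Id = 0.5 * 369 * 4.104e-07 * 50 * 1.7^2
Step 4: Id = 1.09e-02 A

1.09e-02


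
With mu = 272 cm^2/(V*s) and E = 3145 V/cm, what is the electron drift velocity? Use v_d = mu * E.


Step 1: v_d = mu * E
Step 2: v_d = 272 * 3145 = 855440
Step 3: v_d = 8.55e+05 cm/s

8.55e+05


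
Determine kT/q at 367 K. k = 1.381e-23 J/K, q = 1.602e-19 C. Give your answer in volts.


Step 1: kT = 1.381e-23 * 367 = 5.06827e-21 J
Step 2: Vt = kT/q = 5.06827e-21 / 1.602e-19
Step 3: Vt = 0.03164 V

0.03164


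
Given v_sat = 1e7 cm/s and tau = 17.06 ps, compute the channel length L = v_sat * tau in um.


Step 1: tau in seconds = 17.06 ps * 1e-12 = 1.7060e-11 s
Step 2: L = v_sat * tau = 1e7 * 1.7060e-11 = 1.7060e-04 cm
Step 3: L in um = 1.7060e-04 * 1e4 = 1.706 um

1.706


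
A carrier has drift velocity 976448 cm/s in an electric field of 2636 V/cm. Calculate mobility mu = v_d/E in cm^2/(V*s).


Step 1: mu = v_d / E
Step 2: mu = 976448 / 2636
Step 3: mu = 370.43 cm^2/(V*s)

370.43


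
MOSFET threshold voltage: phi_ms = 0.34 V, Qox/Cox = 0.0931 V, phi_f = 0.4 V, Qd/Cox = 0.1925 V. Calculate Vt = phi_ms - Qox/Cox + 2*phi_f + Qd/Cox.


Step 1: Vt = phi_ms - Qox/Cox + 2*phi_f + Qd/Cox
Step 2: Vt = 0.34 - 0.0931 + 2*0.4 + 0.1925
Step 3: Vt = 0.34 - 0.0931 + 0.8 + 0.1925
Step 4: Vt = 1.2394 V

1.2394


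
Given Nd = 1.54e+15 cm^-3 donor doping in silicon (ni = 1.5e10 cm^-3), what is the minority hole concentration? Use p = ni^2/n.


Step 1: Since Nd >> ni, n ≈ Nd = 1.54e+15 cm^-3
Step 2: p = ni^2 / n = (1.5e10)^2 / 1.54e+15
Step 3: p = 2.25e20 / 1.54e+15 = 1.46e+05 cm^-3

1.46e+05


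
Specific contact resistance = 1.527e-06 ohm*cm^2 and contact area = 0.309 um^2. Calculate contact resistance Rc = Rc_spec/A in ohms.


Step 1: Convert area to cm^2: 0.309 um^2 = 3.0900e-09 cm^2
Step 2: Rc = Rc_spec / A = 1.527e-06 / 3.0900e-09
Step 3: Rc = 4.94e+02 ohms

4.94e+02


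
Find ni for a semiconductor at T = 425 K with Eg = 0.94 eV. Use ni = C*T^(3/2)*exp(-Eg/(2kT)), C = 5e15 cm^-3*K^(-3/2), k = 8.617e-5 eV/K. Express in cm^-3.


Step 1: Compute kT = 8.617e-5 * 425 = 0.03662225 eV
Step 2: Exponent = -Eg/(2kT) = -0.94/(2*0.03662225) = -12.83373
Step 3: T^(3/2) = 425^1.5 = 8761.60
Step 4: ni = 5e15 * 8761.60 * exp(-12.83373) = 1.17e+14 cm^-3

1.17e+14


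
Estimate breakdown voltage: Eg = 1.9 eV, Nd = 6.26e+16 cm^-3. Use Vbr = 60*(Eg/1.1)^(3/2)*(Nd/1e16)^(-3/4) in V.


Step 1: Eg/1.1 = 1.9/1.1 = 1.727273
Step 2: (Eg/1.1)^1.5 = 1.727273^1.5 = 2.270082
Step 3: (Nd/1e16)^(-0.75) = (6.26)^(-0.75) = 0.252679
Step 4: Vbr = 60 * 2.270082 * 0.252679 = 34.4 V

34.4


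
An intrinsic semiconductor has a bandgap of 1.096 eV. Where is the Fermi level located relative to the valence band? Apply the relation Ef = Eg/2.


Step 1: For an intrinsic semiconductor, the Fermi level sits at midgap.
Step 2: Ef = Eg / 2 = 1.096 / 2 = 0.548 eV

0.548


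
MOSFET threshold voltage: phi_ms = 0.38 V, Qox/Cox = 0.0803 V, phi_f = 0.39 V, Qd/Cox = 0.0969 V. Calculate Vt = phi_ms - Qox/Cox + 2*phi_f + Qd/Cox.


Step 1: Vt = phi_ms - Qox/Cox + 2*phi_f + Qd/Cox
Step 2: Vt = 0.38 - 0.0803 + 2*0.39 + 0.0969
Step 3: Vt = 0.38 - 0.0803 + 0.78 + 0.0969
Step 4: Vt = 1.1766 V

1.1766


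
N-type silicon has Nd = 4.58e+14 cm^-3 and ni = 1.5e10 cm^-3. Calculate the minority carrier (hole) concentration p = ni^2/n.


Step 1: Since Nd >> ni, n ≈ Nd = 4.58e+14 cm^-3
Step 2: p = ni^2 / n = (1.5e10)^2 / 4.58e+14
Step 3: p = 2.25e20 / 4.58e+14 = 4.91e+05 cm^-3

4.91e+05


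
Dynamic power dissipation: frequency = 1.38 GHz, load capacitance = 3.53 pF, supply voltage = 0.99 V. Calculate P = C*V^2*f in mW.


Step 1: V^2 = 0.99^2 = 0.9801 V^2
Step 2: P = C*V^2*f = 3.53e-12 F * 0.9801 * 1.38e9 Hz
Step 3: P = 4.77445914e-03 W
Step 4: P = 4.774 mW

4.774


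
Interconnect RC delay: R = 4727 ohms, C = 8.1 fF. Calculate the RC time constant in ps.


Step 1: tau = R * C
Step 2: tau = 4727 * 8.1 fF = 4727 * 8.1e-15 F
Step 3: tau = 3.82887e-11 s = 38.2887 ps

38.2887


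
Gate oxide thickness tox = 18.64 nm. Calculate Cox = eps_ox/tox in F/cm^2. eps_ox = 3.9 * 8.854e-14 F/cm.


Step 1: eps_ox = 3.9 * 8.854e-14 = 3.45306e-13 F/cm
Step 2: tox in cm = 18.64 nm * 1e-7 = 1.8640e-06 cm
Step 3: Cox = 3.45306e-13 / 1.8640e-06 = 1.85e-07 F/cm^2

1.85e-07


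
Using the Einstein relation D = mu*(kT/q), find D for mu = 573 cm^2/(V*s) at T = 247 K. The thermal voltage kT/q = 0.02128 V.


Step 1: D = mu * (kT/q)
Step 2: D = 573 * 0.02128
Step 3: D = 12.19 cm^2/s

12.19


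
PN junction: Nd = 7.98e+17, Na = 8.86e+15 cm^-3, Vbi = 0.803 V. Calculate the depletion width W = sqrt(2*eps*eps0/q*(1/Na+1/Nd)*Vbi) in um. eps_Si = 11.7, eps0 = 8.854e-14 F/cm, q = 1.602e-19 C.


Step 1: 1/Na + 1/Nd = 1/8.86e+15 + 1/7.98e+17 = 1.14120e-16
Step 2: 2*eps*eps0/q = 2*11.7*8.854e-14/1.602e-19 = 1.293281e+07
Step 3: W^2 = 1.293281e+07 * 1.14120e-16 * 0.803 = 1.18514e-09
Step 4: W = sqrt(1.18514e-09) = 3.443e-05 cm = 0.3443 um

0.3443


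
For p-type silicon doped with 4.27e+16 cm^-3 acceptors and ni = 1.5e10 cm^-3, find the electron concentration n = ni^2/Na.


Step 1: Majority hole concentration p ≈ Na = 4.27e+16 cm^-3
Step 2: n = ni^2 / Na = (1.5e10)^2 / 4.27e+16
Step 3: n = 5.27e+03 cm^-3

5.27e+03


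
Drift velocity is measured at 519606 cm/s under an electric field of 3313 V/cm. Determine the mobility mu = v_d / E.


Step 1: mu = v_d / E
Step 2: mu = 519606 / 3313
Step 3: mu = 156.84 cm^2/(V*s)

156.84


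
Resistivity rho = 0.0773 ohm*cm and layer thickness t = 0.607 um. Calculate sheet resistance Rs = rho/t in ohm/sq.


Step 1: Convert thickness to cm: t = 0.607 um = 6.0700e-05 cm
Step 2: Rs = rho / t = 0.0773 / 6.0700e-05
Step 3: Rs = 1273.5 ohm/sq

1273.5


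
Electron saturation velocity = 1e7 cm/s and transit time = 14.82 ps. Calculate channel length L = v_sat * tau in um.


Step 1: tau in seconds = 14.82 ps * 1e-12 = 1.4820e-11 s
Step 2: L = v_sat * tau = 1e7 * 1.4820e-11 = 1.4820e-04 cm
Step 3: L in um = 1.4820e-04 * 1e4 = 1.482 um

1.482


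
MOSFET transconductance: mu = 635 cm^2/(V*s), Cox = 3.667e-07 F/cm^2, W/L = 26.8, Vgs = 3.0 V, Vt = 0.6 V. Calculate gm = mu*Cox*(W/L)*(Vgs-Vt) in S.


Step 1: Vov = Vgs - Vt = 3.0 - 0.6 = 2.4 V
Step 2: gm = mu * Cox * (W/L) * Vov
Step 3: gm = 635 * 3.667e-07 * 26.8 * 2.4 = 1.50e-02 S

1.50e-02


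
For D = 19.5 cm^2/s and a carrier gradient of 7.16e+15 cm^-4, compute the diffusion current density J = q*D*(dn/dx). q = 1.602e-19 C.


Step 1: J = q * D * (dn/dx)
Step 2: J = 1.602e-19 * 19.5 * 7.16e+15
Step 3: J = 2.24e-02 A/cm^2

2.24e-02


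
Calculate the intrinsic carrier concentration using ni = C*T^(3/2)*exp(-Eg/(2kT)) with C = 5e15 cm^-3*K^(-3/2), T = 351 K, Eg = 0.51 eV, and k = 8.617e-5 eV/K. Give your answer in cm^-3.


Step 1: Compute kT = 8.617e-5 * 351 = 0.03024567 eV
Step 2: Exponent = -Eg/(2kT) = -0.51/(2*0.03024567) = -8.43096
Step 3: T^(3/2) = 351^1.5 = 6575.98
Step 4: ni = 5e15 * 6575.98 * exp(-8.43096) = 7.17e+15 cm^-3

7.17e+15


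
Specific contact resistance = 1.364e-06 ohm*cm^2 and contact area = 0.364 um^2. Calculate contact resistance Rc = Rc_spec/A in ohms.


Step 1: Convert area to cm^2: 0.364 um^2 = 3.6400e-09 cm^2
Step 2: Rc = Rc_spec / A = 1.364e-06 / 3.6400e-09
Step 3: Rc = 3.75e+02 ohms

3.75e+02


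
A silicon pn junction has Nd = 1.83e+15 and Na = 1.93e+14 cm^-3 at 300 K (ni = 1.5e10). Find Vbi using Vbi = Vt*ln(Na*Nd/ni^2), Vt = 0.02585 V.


Step 1: Compute Na*Nd/ni^2 = 1.93e+14 * 1.83e+15 / (1.5e10)^2 = 1.5697e+09
Step 2: ln(1.5697e+09) = 21.1742
Step 3: Vbi = 0.02585 * 21.1742 = 0.547 V

0.547


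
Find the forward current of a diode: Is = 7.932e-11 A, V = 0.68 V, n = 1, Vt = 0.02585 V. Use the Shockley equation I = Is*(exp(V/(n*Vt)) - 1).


Step 1: V/(n*Vt) = 0.68/(1*0.02585) = 26.3056
Step 2: exp(26.3056) = 2.6569e+11
Step 3: I = 7.932e-11 * (2.6569e+11 - 1) = 2.11e+01 A

2.11e+01


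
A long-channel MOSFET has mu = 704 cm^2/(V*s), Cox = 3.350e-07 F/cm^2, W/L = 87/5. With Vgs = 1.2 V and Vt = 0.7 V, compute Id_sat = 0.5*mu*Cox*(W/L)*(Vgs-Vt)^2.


Step 1: Overdrive voltage Vov = Vgs - Vt = 1.2 - 0.7 = 0.5 V
Step 2: W/L = 87/5 = 17.4
Step 3: Id = 0.5 * 704 * 3.350e-07 * 17.4 * 0.5^2
Step 4: Id = 5.13e-04 A

5.13e-04


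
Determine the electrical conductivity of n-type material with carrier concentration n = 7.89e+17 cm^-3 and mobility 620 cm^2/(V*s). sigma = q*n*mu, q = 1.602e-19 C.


Step 1: sigma = q * n * mu
Step 2: sigma = 1.602e-19 * 7.89e+17 * 620
Step 3: sigma = 7.837e+01 S/cm

7.837e+01


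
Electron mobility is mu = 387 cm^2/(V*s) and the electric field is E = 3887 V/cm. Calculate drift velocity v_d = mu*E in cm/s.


Step 1: v_d = mu * E
Step 2: v_d = 387 * 3887 = 1504269
Step 3: v_d = 1.50e+06 cm/s

1.50e+06


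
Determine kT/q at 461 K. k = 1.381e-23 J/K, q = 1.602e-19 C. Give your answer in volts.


Step 1: kT = 1.381e-23 * 461 = 6.36641e-21 J
Step 2: Vt = kT/q = 6.36641e-21 / 1.602e-19
Step 3: Vt = 0.03974 V

0.03974


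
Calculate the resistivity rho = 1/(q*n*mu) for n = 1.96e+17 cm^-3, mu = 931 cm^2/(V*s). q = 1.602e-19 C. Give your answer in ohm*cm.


Step 1: sigma = q * n * mu = 1.602e-19 * 1.96e+17 * 931 = 2.92327e+01 S/cm
Step 2: rho = 1 / sigma = 1 / 2.92327e+01 = 0.03421 ohm*cm

0.03421


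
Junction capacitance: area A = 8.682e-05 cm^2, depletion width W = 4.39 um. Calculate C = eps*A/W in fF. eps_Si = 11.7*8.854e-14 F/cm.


Step 1: eps_Si = 11.7 * 8.854e-14 = 1.035918e-12 F/cm
Step 2: W in cm = 4.39 * 1e-4 = 4.39e-04 cm
Step 3: C = 1.035918e-12 * 8.682e-05 / 4.39e-04 = 2.048711e-13 F
Step 4: C = 204.87 fF

204.87


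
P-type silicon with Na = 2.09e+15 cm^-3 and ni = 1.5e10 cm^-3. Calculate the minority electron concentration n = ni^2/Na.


Step 1: Majority hole concentration p ≈ Na = 2.09e+15 cm^-3
Step 2: n = ni^2 / Na = (1.5e10)^2 / 2.09e+15
Step 3: n = 1.08e+05 cm^-3

1.08e+05


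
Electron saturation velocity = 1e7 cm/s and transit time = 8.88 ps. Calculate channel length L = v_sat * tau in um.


Step 1: tau in seconds = 8.88 ps * 1e-12 = 8.8800e-12 s
Step 2: L = v_sat * tau = 1e7 * 8.8800e-12 = 8.8800e-05 cm
Step 3: L in um = 8.8800e-05 * 1e4 = 0.888 um

0.888


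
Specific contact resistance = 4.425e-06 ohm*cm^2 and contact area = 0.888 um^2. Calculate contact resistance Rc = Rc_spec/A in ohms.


Step 1: Convert area to cm^2: 0.888 um^2 = 8.8800e-09 cm^2
Step 2: Rc = Rc_spec / A = 4.425e-06 / 8.8800e-09
Step 3: Rc = 4.98e+02 ohms

4.98e+02


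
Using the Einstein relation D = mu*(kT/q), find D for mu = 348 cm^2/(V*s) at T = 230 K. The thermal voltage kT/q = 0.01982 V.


Step 1: D = mu * (kT/q)
Step 2: D = 348 * 0.01982
Step 3: D = 6.9 cm^2/s

6.9


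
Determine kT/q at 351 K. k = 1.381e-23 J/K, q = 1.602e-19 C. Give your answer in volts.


Step 1: kT = 1.381e-23 * 351 = 4.84731e-21 J
Step 2: Vt = kT/q = 4.84731e-21 / 1.602e-19
Step 3: Vt = 0.03026 V

0.03026


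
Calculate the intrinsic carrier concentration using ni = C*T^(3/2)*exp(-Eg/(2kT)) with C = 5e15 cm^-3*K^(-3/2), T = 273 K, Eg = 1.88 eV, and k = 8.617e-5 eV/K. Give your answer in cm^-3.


Step 1: Compute kT = 8.617e-5 * 273 = 0.02352441 eV
Step 2: Exponent = -Eg/(2kT) = -1.88/(2*0.02352441) = -39.95849
Step 3: T^(3/2) = 273^1.5 = 4510.70
Step 4: ni = 5e15 * 4510.70 * exp(-39.95849) = 9.99e+01 cm^-3

9.99e+01


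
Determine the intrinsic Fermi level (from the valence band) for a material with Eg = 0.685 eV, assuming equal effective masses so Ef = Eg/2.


Step 1: For an intrinsic semiconductor, the Fermi level sits at midgap.
Step 2: Ef = Eg / 2 = 0.685 / 2 = 0.3425 eV

0.3425


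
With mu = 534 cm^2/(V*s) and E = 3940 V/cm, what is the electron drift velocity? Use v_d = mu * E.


Step 1: v_d = mu * E
Step 2: v_d = 534 * 3940 = 2103960
Step 3: v_d = 2.10e+06 cm/s

2.10e+06


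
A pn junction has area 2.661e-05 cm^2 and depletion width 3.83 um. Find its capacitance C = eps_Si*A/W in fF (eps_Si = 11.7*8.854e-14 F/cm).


Step 1: eps_Si = 11.7 * 8.854e-14 = 1.035918e-12 F/cm
Step 2: W in cm = 3.83 * 1e-4 = 3.83e-04 cm
Step 3: C = 1.035918e-12 * 2.661e-05 / 3.83e-04 = 7.197331e-14 F
Step 4: C = 71.97 fF

71.97


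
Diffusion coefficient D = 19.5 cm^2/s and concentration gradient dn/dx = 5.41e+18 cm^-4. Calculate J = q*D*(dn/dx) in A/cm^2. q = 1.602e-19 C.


Step 1: J = q * D * (dn/dx)
Step 2: J = 1.602e-19 * 19.5 * 5.41e+18
Step 3: J = 1.69e+01 A/cm^2

1.69e+01


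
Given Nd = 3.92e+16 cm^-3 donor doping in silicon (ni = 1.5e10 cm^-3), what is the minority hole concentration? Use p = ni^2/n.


Step 1: Since Nd >> ni, n ≈ Nd = 3.92e+16 cm^-3
Step 2: p = ni^2 / n = (1.5e10)^2 / 3.92e+16
Step 3: p = 2.25e20 / 3.92e+16 = 5.74e+03 cm^-3

5.74e+03


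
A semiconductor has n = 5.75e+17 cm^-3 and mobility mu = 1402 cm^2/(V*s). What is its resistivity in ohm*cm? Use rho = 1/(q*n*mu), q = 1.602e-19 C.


Step 1: sigma = q * n * mu = 1.602e-19 * 5.75e+17 * 1402 = 1.29145e+02 S/cm
Step 2: rho = 1 / sigma = 1 / 1.29145e+02 = 0.007743 ohm*cm

0.007743


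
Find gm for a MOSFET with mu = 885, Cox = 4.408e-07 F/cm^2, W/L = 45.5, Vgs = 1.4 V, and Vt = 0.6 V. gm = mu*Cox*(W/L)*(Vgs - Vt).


Step 1: Vov = Vgs - Vt = 1.4 - 0.6 = 0.8 V
Step 2: gm = mu * Cox * (W/L) * Vov
Step 3: gm = 885 * 4.408e-07 * 45.5 * 0.8 = 1.42e-02 S

1.42e-02


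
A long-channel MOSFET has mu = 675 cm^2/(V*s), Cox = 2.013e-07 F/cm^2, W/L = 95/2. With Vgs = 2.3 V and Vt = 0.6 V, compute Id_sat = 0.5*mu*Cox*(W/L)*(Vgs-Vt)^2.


Step 1: Overdrive voltage Vov = Vgs - Vt = 2.3 - 0.6 = 1.7 V
Step 2: W/L = 95/2 = 47.5
Step 3: Id = 0.5 * 675 * 2.013e-07 * 47.5 * 1.7^2
Step 4: Id = 9.33e-03 A

9.33e-03


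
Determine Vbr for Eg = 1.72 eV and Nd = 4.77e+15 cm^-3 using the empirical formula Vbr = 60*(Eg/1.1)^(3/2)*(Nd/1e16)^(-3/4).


Step 1: Eg/1.1 = 1.72/1.1 = 1.563636
Step 2: (Eg/1.1)^1.5 = 1.563636^1.5 = 1.955255
Step 3: (Nd/1e16)^(-0.75) = (0.477)^(-0.75) = 1.742253
Step 4: Vbr = 60 * 1.955255 * 1.742253 = 204.4 V

204.4


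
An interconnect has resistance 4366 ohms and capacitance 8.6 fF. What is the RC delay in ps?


Step 1: tau = R * C
Step 2: tau = 4366 * 8.6 fF = 4366 * 8.6e-15 F
Step 3: tau = 3.75476e-11 s = 37.5476 ps

37.5476


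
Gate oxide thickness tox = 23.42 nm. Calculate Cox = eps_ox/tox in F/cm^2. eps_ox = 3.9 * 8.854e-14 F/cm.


Step 1: eps_ox = 3.9 * 8.854e-14 = 3.45306e-13 F/cm
Step 2: tox in cm = 23.42 nm * 1e-7 = 2.3420e-06 cm
Step 3: Cox = 3.45306e-13 / 2.3420e-06 = 1.47e-07 F/cm^2

1.47e-07


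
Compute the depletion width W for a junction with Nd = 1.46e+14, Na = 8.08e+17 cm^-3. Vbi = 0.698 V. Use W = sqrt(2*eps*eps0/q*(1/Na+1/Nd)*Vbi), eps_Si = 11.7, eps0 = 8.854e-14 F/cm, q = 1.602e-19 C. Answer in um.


Step 1: 1/Na + 1/Nd = 1/8.08e+17 + 1/1.46e+14 = 6.85055e-15
Step 2: 2*eps*eps0/q = 2*11.7*8.854e-14/1.602e-19 = 1.293281e+07
Step 3: W^2 = 1.293281e+07 * 6.85055e-15 * 0.698 = 6.18406e-08
Step 4: W = sqrt(6.18406e-08) = 2.487e-04 cm = 2.487 um

2.487


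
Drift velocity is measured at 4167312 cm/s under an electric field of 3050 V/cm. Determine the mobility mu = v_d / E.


Step 1: mu = v_d / E
Step 2: mu = 4167312 / 3050
Step 3: mu = 1366.33 cm^2/(V*s)

1366.33


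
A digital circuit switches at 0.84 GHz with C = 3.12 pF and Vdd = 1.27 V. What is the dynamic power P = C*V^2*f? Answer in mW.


Step 1: V^2 = 1.27^2 = 1.6129 V^2
Step 2: P = C*V^2*f = 3.12e-12 F * 1.6129 * 0.84e9 Hz
Step 3: P = 4.22708832e-03 W
Step 4: P = 4.227 mW

4.227


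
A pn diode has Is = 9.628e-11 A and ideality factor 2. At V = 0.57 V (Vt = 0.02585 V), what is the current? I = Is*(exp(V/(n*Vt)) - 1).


Step 1: V/(n*Vt) = 0.57/(2*0.02585) = 11.0251
Step 2: exp(11.0251) = 6.1396e+04
Step 3: I = 9.628e-11 * (6.1396e+04 - 1) = 5.91e-06 A

5.91e-06


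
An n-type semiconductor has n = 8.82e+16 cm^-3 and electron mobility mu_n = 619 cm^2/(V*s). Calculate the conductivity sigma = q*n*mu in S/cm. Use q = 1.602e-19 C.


Step 1: sigma = q * n * mu
Step 2: sigma = 1.602e-19 * 8.82e+16 * 619
Step 3: sigma = 8.746e+00 S/cm

8.746e+00


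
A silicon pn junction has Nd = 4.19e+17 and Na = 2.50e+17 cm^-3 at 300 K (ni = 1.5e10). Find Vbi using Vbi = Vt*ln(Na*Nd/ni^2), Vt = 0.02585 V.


Step 1: Compute Na*Nd/ni^2 = 2.50e+17 * 4.19e+17 / (1.5e10)^2 = 4.6556e+14
Step 2: ln(4.6556e+14) = 33.7743
Step 3: Vbi = 0.02585 * 33.7743 = 0.873 V

0.873


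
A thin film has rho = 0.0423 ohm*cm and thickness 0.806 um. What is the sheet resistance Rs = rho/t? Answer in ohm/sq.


Step 1: Convert thickness to cm: t = 0.806 um = 8.0600e-05 cm
Step 2: Rs = rho / t = 0.0423 / 8.0600e-05
Step 3: Rs = 524.8 ohm/sq

524.8


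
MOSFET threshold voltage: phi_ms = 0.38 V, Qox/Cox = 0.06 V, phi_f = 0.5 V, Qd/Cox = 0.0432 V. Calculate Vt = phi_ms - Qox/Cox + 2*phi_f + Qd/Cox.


Step 1: Vt = phi_ms - Qox/Cox + 2*phi_f + Qd/Cox
Step 2: Vt = 0.38 - 0.06 + 2*0.5 + 0.0432
Step 3: Vt = 0.38 - 0.06 + 1.0 + 0.0432
Step 4: Vt = 1.3632 V

1.3632


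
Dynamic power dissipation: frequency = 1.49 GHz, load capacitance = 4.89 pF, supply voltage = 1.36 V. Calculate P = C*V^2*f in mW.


Step 1: V^2 = 1.36^2 = 1.8496 V^2
Step 2: P = C*V^2*f = 4.89e-12 F * 1.8496 * 1.49e9 Hz
Step 3: P = 1.347637056e-02 W
Step 4: P = 13.476 mW

13.476


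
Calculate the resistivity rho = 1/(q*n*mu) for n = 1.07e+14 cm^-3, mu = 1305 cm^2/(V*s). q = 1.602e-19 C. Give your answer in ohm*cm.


Step 1: sigma = q * n * mu = 1.602e-19 * 1.07e+14 * 1305 = 2.23695e-02 S/cm
Step 2: rho = 1 / sigma = 1 / 2.23695e-02 = 44.7 ohm*cm

44.7


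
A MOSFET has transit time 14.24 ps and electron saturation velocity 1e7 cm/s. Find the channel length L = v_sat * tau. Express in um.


Step 1: tau in seconds = 14.24 ps * 1e-12 = 1.4240e-11 s
Step 2: L = v_sat * tau = 1e7 * 1.4240e-11 = 1.4240e-04 cm
Step 3: L in um = 1.4240e-04 * 1e4 = 1.424 um

1.424


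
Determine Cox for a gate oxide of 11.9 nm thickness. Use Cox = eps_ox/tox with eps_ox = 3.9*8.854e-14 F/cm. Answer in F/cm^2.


Step 1: eps_ox = 3.9 * 8.854e-14 = 3.45306e-13 F/cm
Step 2: tox in cm = 11.9 nm * 1e-7 = 1.1900e-06 cm
Step 3: Cox = 3.45306e-13 / 1.1900e-06 = 2.90e-07 F/cm^2

2.90e-07


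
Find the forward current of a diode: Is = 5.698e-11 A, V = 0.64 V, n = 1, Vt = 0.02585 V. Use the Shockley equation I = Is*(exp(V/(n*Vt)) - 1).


Step 1: V/(n*Vt) = 0.64/(1*0.02585) = 24.7582
Step 2: exp(24.7582) = 5.6539e+10
Step 3: I = 5.698e-11 * (5.6539e+10 - 1) = 3.22e+00 A

3.22e+00


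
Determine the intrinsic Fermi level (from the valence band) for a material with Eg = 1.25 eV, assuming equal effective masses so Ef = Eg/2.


Step 1: For an intrinsic semiconductor, the Fermi level sits at midgap.
Step 2: Ef = Eg / 2 = 1.25 / 2 = 0.625 eV

0.625


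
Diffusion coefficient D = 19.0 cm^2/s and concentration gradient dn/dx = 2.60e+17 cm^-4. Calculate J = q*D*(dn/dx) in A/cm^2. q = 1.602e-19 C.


Step 1: J = q * D * (dn/dx)
Step 2: J = 1.602e-19 * 19.0 * 2.60e+17
Step 3: J = 7.91e-01 A/cm^2

7.91e-01


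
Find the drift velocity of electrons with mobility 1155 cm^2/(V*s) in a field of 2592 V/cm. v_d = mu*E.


Step 1: v_d = mu * E
Step 2: v_d = 1155 * 2592 = 2993760
Step 3: v_d = 2.99e+06 cm/s

2.99e+06


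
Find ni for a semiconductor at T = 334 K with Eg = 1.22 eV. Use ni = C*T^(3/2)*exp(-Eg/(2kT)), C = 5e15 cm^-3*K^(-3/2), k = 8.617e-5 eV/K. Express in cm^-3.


Step 1: Compute kT = 8.617e-5 * 334 = 0.02878078 eV
Step 2: Exponent = -Eg/(2kT) = -1.22/(2*0.02878078) = -21.19470
Step 3: T^(3/2) = 334^1.5 = 6104.07
Step 4: ni = 5e15 * 6104.07 * exp(-21.19470) = 1.90e+10 cm^-3

1.90e+10


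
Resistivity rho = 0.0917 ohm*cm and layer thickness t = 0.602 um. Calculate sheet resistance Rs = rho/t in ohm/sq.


Step 1: Convert thickness to cm: t = 0.602 um = 6.0200e-05 cm
Step 2: Rs = rho / t = 0.0917 / 6.0200e-05
Step 3: Rs = 1523.3 ohm/sq

1523.3


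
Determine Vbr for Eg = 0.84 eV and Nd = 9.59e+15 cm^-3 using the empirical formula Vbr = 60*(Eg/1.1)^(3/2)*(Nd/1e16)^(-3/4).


Step 1: Eg/1.1 = 0.84/1.1 = 0.763636
Step 2: (Eg/1.1)^1.5 = 0.763636^1.5 = 0.667313
Step 3: (Nd/1e16)^(-0.75) = (0.959)^(-0.75) = 1.031896
Step 4: Vbr = 60 * 0.667313 * 1.031896 = 41.3 V

41.3


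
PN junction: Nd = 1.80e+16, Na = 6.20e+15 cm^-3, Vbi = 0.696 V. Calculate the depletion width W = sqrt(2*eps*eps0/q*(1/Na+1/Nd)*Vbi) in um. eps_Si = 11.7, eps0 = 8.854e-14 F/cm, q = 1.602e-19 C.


Step 1: 1/Na + 1/Nd = 1/6.20e+15 + 1/1.80e+16 = 2.16846e-16
Step 2: 2*eps*eps0/q = 2*11.7*8.854e-14/1.602e-19 = 1.293281e+07
Step 3: W^2 = 1.293281e+07 * 2.16846e-16 * 0.696 = 1.95188e-09
Step 4: W = sqrt(1.95188e-09) = 4.418e-05 cm = 0.4418 um

0.4418


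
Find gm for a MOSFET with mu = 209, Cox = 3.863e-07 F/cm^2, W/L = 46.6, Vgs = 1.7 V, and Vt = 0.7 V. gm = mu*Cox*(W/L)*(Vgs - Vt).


Step 1: Vov = Vgs - Vt = 1.7 - 0.7 = 1.0 V
Step 2: gm = mu * Cox * (W/L) * Vov
Step 3: gm = 209 * 3.863e-07 * 46.6 * 1.0 = 3.76e-03 S

3.76e-03


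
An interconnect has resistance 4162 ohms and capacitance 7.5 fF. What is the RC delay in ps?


Step 1: tau = R * C
Step 2: tau = 4162 * 7.5 fF = 4162 * 7.5e-15 F
Step 3: tau = 3.1215e-11 s = 31.215 ps

31.215


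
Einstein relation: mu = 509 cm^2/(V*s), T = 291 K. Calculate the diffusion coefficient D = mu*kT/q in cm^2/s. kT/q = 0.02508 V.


Step 1: D = mu * (kT/q)
Step 2: D = 509 * 0.02508
Step 3: D = 12.77 cm^2/s

12.77


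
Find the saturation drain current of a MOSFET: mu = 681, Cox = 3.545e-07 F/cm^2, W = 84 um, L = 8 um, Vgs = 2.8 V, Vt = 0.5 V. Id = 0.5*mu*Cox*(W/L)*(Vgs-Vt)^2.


Step 1: Overdrive voltage Vov = Vgs - Vt = 2.8 - 0.5 = 2.3 V
Step 2: W/L = 84/8 = 10.5
Step 3: Id = 0.5 * 681 * 3.545e-07 * 10.5 * 2.3^2
Step 4: Id = 6.70e-03 A

6.70e-03


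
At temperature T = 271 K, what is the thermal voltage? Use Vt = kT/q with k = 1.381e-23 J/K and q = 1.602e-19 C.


Step 1: kT = 1.381e-23 * 271 = 3.74251e-21 J
Step 2: Vt = kT/q = 3.74251e-21 / 1.602e-19
Step 3: Vt = 0.02336 V

0.02336


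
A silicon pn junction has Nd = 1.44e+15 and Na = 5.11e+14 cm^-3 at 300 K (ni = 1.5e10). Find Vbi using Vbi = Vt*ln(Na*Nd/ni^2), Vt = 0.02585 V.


Step 1: Compute Na*Nd/ni^2 = 5.11e+14 * 1.44e+15 / (1.5e10)^2 = 3.2704e+09
Step 2: ln(3.2704e+09) = 21.9082
Step 3: Vbi = 0.02585 * 21.9082 = 0.566 V

0.566


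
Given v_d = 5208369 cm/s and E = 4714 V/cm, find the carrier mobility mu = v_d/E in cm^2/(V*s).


Step 1: mu = v_d / E
Step 2: mu = 5208369 / 4714
Step 3: mu = 1104.87 cm^2/(V*s)

1104.87


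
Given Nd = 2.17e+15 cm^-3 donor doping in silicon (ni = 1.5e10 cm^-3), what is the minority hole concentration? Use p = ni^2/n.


Step 1: Since Nd >> ni, n ≈ Nd = 2.17e+15 cm^-3
Step 2: p = ni^2 / n = (1.5e10)^2 / 2.17e+15
Step 3: p = 2.25e20 / 2.17e+15 = 1.04e+05 cm^-3

1.04e+05


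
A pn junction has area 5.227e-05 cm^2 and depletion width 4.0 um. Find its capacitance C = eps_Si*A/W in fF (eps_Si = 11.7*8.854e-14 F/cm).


Step 1: eps_Si = 11.7 * 8.854e-14 = 1.035918e-12 F/cm
Step 2: W in cm = 4.0 * 1e-4 = 4.00e-04 cm
Step 3: C = 1.035918e-12 * 5.227e-05 / 4.00e-04 = 1.353686e-13 F
Step 4: C = 135.37 fF

135.37


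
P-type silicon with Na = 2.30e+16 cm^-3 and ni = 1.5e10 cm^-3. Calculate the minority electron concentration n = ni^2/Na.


Step 1: Majority hole concentration p ≈ Na = 2.30e+16 cm^-3
Step 2: n = ni^2 / Na = (1.5e10)^2 / 2.30e+16
Step 3: n = 9.78e+03 cm^-3

9.78e+03


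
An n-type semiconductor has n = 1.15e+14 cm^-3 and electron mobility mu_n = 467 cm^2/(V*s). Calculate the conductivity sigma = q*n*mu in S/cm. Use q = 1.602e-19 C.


Step 1: sigma = q * n * mu
Step 2: sigma = 1.602e-19 * 1.15e+14 * 467
Step 3: sigma = 8.604e-03 S/cm

8.604e-03


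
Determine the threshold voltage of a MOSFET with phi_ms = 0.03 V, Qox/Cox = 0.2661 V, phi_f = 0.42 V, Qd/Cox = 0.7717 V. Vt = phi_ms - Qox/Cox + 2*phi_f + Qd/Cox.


Step 1: Vt = phi_ms - Qox/Cox + 2*phi_f + Qd/Cox
Step 2: Vt = 0.03 - 0.2661 + 2*0.42 + 0.7717
Step 3: Vt = 0.03 - 0.2661 + 0.84 + 0.7717
Step 4: Vt = 1.3756 V

1.3756


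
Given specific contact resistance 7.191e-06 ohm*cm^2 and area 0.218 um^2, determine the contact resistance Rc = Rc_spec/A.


Step 1: Convert area to cm^2: 0.218 um^2 = 2.1800e-09 cm^2
Step 2: Rc = Rc_spec / A = 7.191e-06 / 2.1800e-09
Step 3: Rc = 3.30e+03 ohms

3.30e+03


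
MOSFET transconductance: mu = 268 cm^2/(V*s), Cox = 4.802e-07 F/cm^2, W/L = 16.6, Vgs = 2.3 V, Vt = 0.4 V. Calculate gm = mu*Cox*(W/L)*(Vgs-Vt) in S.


Step 1: Vov = Vgs - Vt = 2.3 - 0.4 = 1.9 V
Step 2: gm = mu * Cox * (W/L) * Vov
Step 3: gm = 268 * 4.802e-07 * 16.6 * 1.9 = 4.06e-03 S

4.06e-03


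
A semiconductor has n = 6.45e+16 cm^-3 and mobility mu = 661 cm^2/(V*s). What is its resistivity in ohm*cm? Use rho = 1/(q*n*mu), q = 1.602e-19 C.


Step 1: sigma = q * n * mu = 1.602e-19 * 6.45e+16 * 661 = 6.83005e+00 S/cm
Step 2: rho = 1 / sigma = 1 / 6.83005e+00 = 0.1464 ohm*cm

0.1464


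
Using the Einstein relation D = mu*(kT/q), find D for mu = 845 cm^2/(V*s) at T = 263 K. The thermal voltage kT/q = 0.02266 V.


Step 1: D = mu * (kT/q)
Step 2: D = 845 * 0.02266
Step 3: D = 19.15 cm^2/s

19.15


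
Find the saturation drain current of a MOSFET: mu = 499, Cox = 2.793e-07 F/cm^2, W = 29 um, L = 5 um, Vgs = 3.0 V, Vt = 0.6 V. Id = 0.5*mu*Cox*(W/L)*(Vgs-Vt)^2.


Step 1: Overdrive voltage Vov = Vgs - Vt = 3.0 - 0.6 = 2.4 V
Step 2: W/L = 29/5 = 5.8
Step 3: Id = 0.5 * 499 * 2.793e-07 * 5.8 * 2.4^2
Step 4: Id = 2.33e-03 A

2.33e-03


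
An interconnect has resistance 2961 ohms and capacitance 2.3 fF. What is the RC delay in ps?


Step 1: tau = R * C
Step 2: tau = 2961 * 2.3 fF = 2961 * 2.3e-15 F
Step 3: tau = 6.8103e-12 s = 6.8103 ps

6.8103


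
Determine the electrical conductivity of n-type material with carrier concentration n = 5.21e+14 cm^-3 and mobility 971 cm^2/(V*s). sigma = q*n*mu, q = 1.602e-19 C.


Step 1: sigma = q * n * mu
Step 2: sigma = 1.602e-19 * 5.21e+14 * 971
Step 3: sigma = 8.104e-02 S/cm

8.104e-02


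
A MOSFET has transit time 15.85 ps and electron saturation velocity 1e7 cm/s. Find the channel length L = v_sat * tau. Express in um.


Step 1: tau in seconds = 15.85 ps * 1e-12 = 1.5850e-11 s
Step 2: L = v_sat * tau = 1e7 * 1.5850e-11 = 1.5850e-04 cm
Step 3: L in um = 1.5850e-04 * 1e4 = 1.585 um

1.585


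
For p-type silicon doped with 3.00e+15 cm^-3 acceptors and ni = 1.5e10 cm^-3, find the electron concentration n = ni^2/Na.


Step 1: Majority hole concentration p ≈ Na = 3.00e+15 cm^-3
Step 2: n = ni^2 / Na = (1.5e10)^2 / 3.00e+15
Step 3: n = 7.50e+04 cm^-3

7.50e+04


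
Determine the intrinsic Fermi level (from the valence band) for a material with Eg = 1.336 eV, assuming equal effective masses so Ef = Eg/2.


Step 1: For an intrinsic semiconductor, the Fermi level sits at midgap.
Step 2: Ef = Eg / 2 = 1.336 / 2 = 0.668 eV

0.668


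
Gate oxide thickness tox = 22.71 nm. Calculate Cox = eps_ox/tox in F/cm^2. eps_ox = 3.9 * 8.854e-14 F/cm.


Step 1: eps_ox = 3.9 * 8.854e-14 = 3.45306e-13 F/cm
Step 2: tox in cm = 22.71 nm * 1e-7 = 2.2710e-06 cm
Step 3: Cox = 3.45306e-13 / 2.2710e-06 = 1.52e-07 F/cm^2

1.52e-07


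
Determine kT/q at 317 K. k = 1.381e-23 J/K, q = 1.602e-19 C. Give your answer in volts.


Step 1: kT = 1.381e-23 * 317 = 4.37777e-21 J
Step 2: Vt = kT/q = 4.37777e-21 / 1.602e-19
Step 3: Vt = 0.02733 V

0.02733


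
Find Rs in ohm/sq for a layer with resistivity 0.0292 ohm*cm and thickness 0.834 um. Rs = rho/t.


Step 1: Convert thickness to cm: t = 0.834 um = 8.3400e-05 cm
Step 2: Rs = rho / t = 0.0292 / 8.3400e-05
Step 3: Rs = 350.1 ohm/sq

350.1


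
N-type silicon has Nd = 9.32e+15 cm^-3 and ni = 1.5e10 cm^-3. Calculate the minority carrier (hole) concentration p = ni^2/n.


Step 1: Since Nd >> ni, n ≈ Nd = 9.32e+15 cm^-3
Step 2: p = ni^2 / n = (1.5e10)^2 / 9.32e+15
Step 3: p = 2.25e20 / 9.32e+15 = 2.41e+04 cm^-3

2.41e+04


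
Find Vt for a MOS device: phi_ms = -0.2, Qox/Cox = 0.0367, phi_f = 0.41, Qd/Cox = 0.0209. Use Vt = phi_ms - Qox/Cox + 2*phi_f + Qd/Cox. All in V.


Step 1: Vt = phi_ms - Qox/Cox + 2*phi_f + Qd/Cox
Step 2: Vt = -0.2 - 0.0367 + 2*0.41 + 0.0209
Step 3: Vt = -0.2 - 0.0367 + 0.82 + 0.0209
Step 4: Vt = 0.6042 V

0.6042


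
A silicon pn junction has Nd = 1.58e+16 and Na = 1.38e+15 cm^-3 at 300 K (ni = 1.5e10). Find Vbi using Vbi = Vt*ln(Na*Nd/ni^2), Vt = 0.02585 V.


Step 1: Compute Na*Nd/ni^2 = 1.38e+15 * 1.58e+16 / (1.5e10)^2 = 9.6907e+10
Step 2: ln(9.6907e+10) = 25.2970
Step 3: Vbi = 0.02585 * 25.2970 = 0.654 V

0.654


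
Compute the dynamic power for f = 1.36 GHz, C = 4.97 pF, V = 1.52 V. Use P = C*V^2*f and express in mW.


Step 1: V^2 = 1.52^2 = 2.3104 V^2
Step 2: P = C*V^2*f = 4.97e-12 F * 2.3104 * 1.36e9 Hz
Step 3: P = 1.561645568e-02 W
Step 4: P = 15.616 mW

15.616


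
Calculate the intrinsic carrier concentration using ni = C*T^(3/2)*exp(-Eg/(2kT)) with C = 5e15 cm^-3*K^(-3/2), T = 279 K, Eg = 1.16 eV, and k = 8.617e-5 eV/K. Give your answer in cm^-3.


Step 1: Compute kT = 8.617e-5 * 279 = 0.02404143 eV
Step 2: Exponent = -Eg/(2kT) = -1.16/(2*0.02404143) = -24.12502
Step 3: T^(3/2) = 279^1.5 = 4660.22
Step 4: ni = 5e15 * 4660.22 * exp(-24.12502) = 7.76e+08 cm^-3

7.76e+08


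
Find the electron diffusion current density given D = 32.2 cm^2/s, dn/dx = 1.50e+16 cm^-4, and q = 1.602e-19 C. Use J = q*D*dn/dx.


Step 1: J = q * D * (dn/dx)
Step 2: J = 1.602e-19 * 32.2 * 1.50e+16
Step 3: J = 7.74e-02 A/cm^2

7.74e-02


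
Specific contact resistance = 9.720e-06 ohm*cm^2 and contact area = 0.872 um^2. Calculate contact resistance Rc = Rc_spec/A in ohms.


Step 1: Convert area to cm^2: 0.872 um^2 = 8.7200e-09 cm^2
Step 2: Rc = Rc_spec / A = 9.720e-06 / 8.7200e-09
Step 3: Rc = 1.11e+03 ohms

1.11e+03


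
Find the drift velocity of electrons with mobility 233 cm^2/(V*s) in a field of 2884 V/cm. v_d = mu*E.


Step 1: v_d = mu * E
Step 2: v_d = 233 * 2884 = 671972
Step 3: v_d = 6.72e+05 cm/s

6.72e+05


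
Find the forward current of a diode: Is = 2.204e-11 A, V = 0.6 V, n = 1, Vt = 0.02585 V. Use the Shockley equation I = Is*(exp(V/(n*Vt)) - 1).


Step 1: V/(n*Vt) = 0.6/(1*0.02585) = 23.2108
Step 2: exp(23.2108) = 1.2032e+10
Step 3: I = 2.204e-11 * (1.2032e+10 - 1) = 2.65e-01 A

2.65e-01


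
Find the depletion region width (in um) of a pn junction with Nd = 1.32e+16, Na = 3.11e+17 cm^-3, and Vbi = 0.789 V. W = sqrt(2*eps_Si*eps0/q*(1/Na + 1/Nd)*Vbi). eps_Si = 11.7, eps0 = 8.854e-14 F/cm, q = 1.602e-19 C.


Step 1: 1/Na + 1/Nd = 1/3.11e+17 + 1/1.32e+16 = 7.89730e-17
Step 2: 2*eps*eps0/q = 2*11.7*8.854e-14/1.602e-19 = 1.293281e+07
Step 3: W^2 = 1.293281e+07 * 7.89730e-17 * 0.789 = 8.05839e-10
Step 4: W = sqrt(8.05839e-10) = 2.839e-05 cm = 0.2839 um

0.2839


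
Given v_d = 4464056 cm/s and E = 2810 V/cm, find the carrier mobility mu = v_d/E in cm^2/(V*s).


Step 1: mu = v_d / E
Step 2: mu = 4464056 / 2810
Step 3: mu = 1588.63 cm^2/(V*s)

1588.63


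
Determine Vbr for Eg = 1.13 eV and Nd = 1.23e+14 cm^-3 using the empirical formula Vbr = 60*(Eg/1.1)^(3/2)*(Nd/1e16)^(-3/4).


Step 1: Eg/1.1 = 1.13/1.1 = 1.027273
Step 2: (Eg/1.1)^1.5 = 1.027273^1.5 = 1.041187
Step 3: (Nd/1e16)^(-0.75) = (0.0123)^(-0.75) = 27.075168
Step 4: Vbr = 60 * 1.041187 * 27.075168 = 1691.4 V

1691.4


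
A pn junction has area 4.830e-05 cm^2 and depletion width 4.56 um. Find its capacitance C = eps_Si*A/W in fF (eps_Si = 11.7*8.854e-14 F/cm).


Step 1: eps_Si = 11.7 * 8.854e-14 = 1.035918e-12 F/cm
Step 2: W in cm = 4.56 * 1e-4 = 4.56e-04 cm
Step 3: C = 1.035918e-12 * 4.830e-05 / 4.56e-04 = 1.097255e-13 F
Step 4: C = 109.73 fF

109.73


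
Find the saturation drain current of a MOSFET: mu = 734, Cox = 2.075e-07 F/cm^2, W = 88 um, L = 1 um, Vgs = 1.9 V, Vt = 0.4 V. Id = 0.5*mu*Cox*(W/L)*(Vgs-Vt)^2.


Step 1: Overdrive voltage Vov = Vgs - Vt = 1.9 - 0.4 = 1.5 V
Step 2: W/L = 88/1 = 88
Step 3: Id = 0.5 * 734 * 2.075e-07 * 88 * 1.5^2
Step 4: Id = 1.51e-02 A

1.51e-02


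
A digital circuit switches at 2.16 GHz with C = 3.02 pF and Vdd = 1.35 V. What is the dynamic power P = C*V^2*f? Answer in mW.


Step 1: V^2 = 1.35^2 = 1.8225 V^2
Step 2: P = C*V^2*f = 3.02e-12 F * 1.8225 * 2.16e9 Hz
Step 3: P = 1.1888532e-02 W
Step 4: P = 11.889 mW

11.889


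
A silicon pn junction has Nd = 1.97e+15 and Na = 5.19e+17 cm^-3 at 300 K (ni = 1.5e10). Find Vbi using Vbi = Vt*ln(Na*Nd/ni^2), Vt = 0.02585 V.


Step 1: Compute Na*Nd/ni^2 = 5.19e+17 * 1.97e+15 / (1.5e10)^2 = 4.5441e+12
Step 2: ln(4.5441e+12) = 29.1449
Step 3: Vbi = 0.02585 * 29.1449 = 0.753 V

0.753


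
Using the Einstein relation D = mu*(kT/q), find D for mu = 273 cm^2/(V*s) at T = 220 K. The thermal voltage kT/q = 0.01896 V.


Step 1: D = mu * (kT/q)
Step 2: D = 273 * 0.01896
Step 3: D = 5.18 cm^2/s

5.18


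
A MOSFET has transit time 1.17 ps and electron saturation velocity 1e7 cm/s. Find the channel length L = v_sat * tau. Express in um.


Step 1: tau in seconds = 1.17 ps * 1e-12 = 1.1700e-12 s
Step 2: L = v_sat * tau = 1e7 * 1.1700e-12 = 1.1700e-05 cm
Step 3: L in um = 1.1700e-05 * 1e4 = 0.117 um

0.117


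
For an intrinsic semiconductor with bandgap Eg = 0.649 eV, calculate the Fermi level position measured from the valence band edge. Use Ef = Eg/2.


Step 1: For an intrinsic semiconductor, the Fermi level sits at midgap.
Step 2: Ef = Eg / 2 = 0.649 / 2 = 0.3245 eV

0.3245


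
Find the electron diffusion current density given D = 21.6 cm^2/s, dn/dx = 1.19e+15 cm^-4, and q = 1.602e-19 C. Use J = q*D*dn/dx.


Step 1: J = q * D * (dn/dx)
Step 2: J = 1.602e-19 * 21.6 * 1.19e+15
Step 3: J = 4.12e-03 A/cm^2

4.12e-03


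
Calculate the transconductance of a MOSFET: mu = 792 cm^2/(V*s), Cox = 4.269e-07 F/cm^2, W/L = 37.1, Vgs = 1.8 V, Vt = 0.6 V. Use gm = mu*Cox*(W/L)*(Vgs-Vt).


Step 1: Vov = Vgs - Vt = 1.8 - 0.6 = 1.2 V
Step 2: gm = mu * Cox * (W/L) * Vov
Step 3: gm = 792 * 4.269e-07 * 37.1 * 1.2 = 1.51e-02 S

1.51e-02


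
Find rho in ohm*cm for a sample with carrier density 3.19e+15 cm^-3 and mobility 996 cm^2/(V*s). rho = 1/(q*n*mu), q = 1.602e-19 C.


Step 1: sigma = q * n * mu = 1.602e-19 * 3.19e+15 * 996 = 5.08994e-01 S/cm
Step 2: rho = 1 / sigma = 1 / 5.08994e-01 = 1.965 ohm*cm

1.965


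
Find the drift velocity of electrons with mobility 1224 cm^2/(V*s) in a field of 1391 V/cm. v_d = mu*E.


Step 1: v_d = mu * E
Step 2: v_d = 1224 * 1391 = 1702584
Step 3: v_d = 1.70e+06 cm/s

1.70e+06


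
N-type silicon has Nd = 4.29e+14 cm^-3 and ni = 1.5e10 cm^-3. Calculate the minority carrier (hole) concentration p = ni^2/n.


Step 1: Since Nd >> ni, n ≈ Nd = 4.29e+14 cm^-3
Step 2: p = ni^2 / n = (1.5e10)^2 / 4.29e+14
Step 3: p = 2.25e20 / 4.29e+14 = 5.24e+05 cm^-3

5.24e+05
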